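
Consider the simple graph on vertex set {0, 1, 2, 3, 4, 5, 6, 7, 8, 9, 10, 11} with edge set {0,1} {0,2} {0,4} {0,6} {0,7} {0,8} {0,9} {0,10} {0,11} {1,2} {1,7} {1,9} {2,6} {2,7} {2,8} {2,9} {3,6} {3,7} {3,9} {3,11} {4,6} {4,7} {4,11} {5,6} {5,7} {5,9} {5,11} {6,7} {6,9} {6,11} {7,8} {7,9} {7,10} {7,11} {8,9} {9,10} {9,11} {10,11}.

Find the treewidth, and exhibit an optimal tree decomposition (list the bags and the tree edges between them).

Treewidth 4.
One optimal decomposition is:
Bags: B1 = {0, 2, 6, 7, 9}  B2 = {0, 6, 7, 9, 11}  B3 = {0, 4, 6, 7, 11}  B4 = {3, 6, 7, 9, 11}  B5 = {0, 1, 2, 7, 9}  B6 = {0, 7, 9, 10, 11}  B7 = {5, 6, 7, 9, 11}  B8 = {0, 2, 7, 8, 9}
Tree: B1–B2, B2–B3, B2–B4, B1–B5, B2–B6, B2–B7, B1–B8

Each bag holds 5 vertices, so the decomposition has width 4, which upper-bounds the treewidth. For the lower bound, the 5 vertices {0, 7, 9, 10, 11} are pairwise adjacent, and any tree decomposition puts a clique entirely inside one bag — forcing width ≥ 4. Combining the bounds, tw(G) = 4.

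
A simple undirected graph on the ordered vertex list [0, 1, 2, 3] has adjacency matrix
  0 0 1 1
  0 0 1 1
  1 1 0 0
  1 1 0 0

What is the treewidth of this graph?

2

A width-2 tree decomposition is:
Bags: B1 = {0, 1, 2}  B2 = {0, 1, 3}
Tree: B1–B2
The largest bag has 3 vertices, giving width 2; this decomposition certifies tw(G) ≤ 2. Since 0–2–1–3–0 is a cycle in G, G is not acyclic. Forests are exactly the graphs of treewidth ≤ 1, so tw(G) ≥ 2. Combining the bounds, tw(G) = 2.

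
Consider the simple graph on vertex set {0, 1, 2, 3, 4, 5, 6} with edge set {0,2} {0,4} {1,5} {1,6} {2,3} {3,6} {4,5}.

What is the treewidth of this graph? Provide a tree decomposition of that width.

Treewidth 2.
Bags: B1 = {1, 5, 6}  B2 = {3, 5, 6}  B3 = {2, 3, 5}  B4 = {0, 2, 5}  B5 = {0, 4, 5}
Tree: B1–B2, B2–B3, B3–B4, B4–B5

The largest bag has 3 vertices, giving width 2; this decomposition certifies tw(G) ≤ 2. Since 5–1–6–3–2–0–4–5 is a cycle in G, G is not acyclic. Forests are exactly the graphs of treewidth ≤ 1, so tw(G) ≥ 2. Hence tw(G) = 2 exactly.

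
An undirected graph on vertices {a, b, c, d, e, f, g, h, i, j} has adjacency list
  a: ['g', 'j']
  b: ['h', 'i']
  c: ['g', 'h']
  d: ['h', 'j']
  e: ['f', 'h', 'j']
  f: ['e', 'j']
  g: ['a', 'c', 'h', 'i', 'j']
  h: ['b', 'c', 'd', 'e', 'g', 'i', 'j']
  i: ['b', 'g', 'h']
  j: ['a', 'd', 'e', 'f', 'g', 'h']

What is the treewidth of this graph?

A width-2 tree decomposition is:
Bags: B1 = {c, g, h}  B2 = {g, h, j}  B3 = {d, h, j}  B4 = {e, h, j}  B5 = {g, h, i}  B6 = {a, g, j}  B7 = {b, h, i}  B8 = {e, f, j}
Tree: B1–B2, B2–B3, B3–B4, B1–B5, B2–B6, B5–B7, B4–B8
The largest bag has 3 vertices, giving width 2; this decomposition certifies tw(G) ≤ 2. For the lower bound, the 3 vertices {a, g, j} are pairwise adjacent, and any tree decomposition puts a clique entirely inside one bag — forcing width ≥ 2. Hence tw(G) = 2 exactly.

2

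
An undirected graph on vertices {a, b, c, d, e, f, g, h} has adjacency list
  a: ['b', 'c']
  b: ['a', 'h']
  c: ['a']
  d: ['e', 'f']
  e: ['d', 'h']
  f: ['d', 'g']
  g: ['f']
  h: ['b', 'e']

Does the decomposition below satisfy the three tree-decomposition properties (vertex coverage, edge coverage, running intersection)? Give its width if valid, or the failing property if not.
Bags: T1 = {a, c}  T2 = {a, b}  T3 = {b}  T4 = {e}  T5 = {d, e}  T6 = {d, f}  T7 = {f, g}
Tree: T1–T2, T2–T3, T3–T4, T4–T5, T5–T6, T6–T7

A tree decomposition must satisfy three properties: every vertex lies in some bag; for every edge, both endpoints lie together in some bag; and for every vertex, the bags containing it form a connected subtree. Here vertex h appears in no bag, so the decomposition is invalid.

No — vertex h appears in no bag.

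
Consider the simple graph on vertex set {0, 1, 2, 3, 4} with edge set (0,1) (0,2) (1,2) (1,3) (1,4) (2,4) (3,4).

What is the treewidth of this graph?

A width-2 tree decomposition is:
Bags: B1 = {1, 3, 4}  B2 = {1, 2, 4}  B3 = {0, 1, 2}
Tree: B1–B2, B2–B3
Each bag holds 3 vertices, so the decomposition has width 2, which upper-bounds the treewidth. On the other hand G contains the 3-clique {0, 1, 2}. A clique must lie in a single bag of any decomposition, so no decomposition can have width below 2. Combining the bounds, tw(G) = 2.

2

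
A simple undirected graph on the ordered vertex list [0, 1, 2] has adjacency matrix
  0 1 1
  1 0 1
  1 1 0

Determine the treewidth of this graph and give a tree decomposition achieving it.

Treewidth 2.
Bags: B1 = {0, 1, 2}
Tree: (single bag)

A single bag containing all 3 vertices is trivially a valid decomposition of width 2. For the lower bound, the 3 vertices {0, 1, 2} are pairwise adjacent, and any tree decomposition puts a clique entirely inside one bag — forcing width ≥ 2. Therefore the treewidth is 2.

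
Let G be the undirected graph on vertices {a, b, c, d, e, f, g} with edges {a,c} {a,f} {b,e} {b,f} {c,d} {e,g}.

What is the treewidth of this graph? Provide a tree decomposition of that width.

The largest bag has 2 vertices, giving width 1; this decomposition certifies tw(G) ≤ 1. Since G has at least one edge (e.g. d–c), it is not an edgeless graph, so tw(G) ≥ 1. Combining the bounds, tw(G) = 1.

Treewidth 1.
One such decomposition:
Bags: B1 = {c, d}  B2 = {a, c}  B3 = {a, f}  B4 = {b, f}  B5 = {b, e}  B6 = {e, g}
Tree: B1–B2, B2–B3, B3–B4, B4–B5, B5–B6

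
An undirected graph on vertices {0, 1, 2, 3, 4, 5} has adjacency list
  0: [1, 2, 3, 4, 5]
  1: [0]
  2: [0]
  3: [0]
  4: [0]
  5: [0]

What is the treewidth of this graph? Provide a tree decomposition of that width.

The largest bag has 2 vertices, giving width 1; this decomposition certifies tw(G) ≤ 1. Any graph with an edge has treewidth ≥ 1, and G has the edge 3–0. Combining the bounds, tw(G) = 1.

Treewidth 1.
One such decomposition:
Bags: B1 = {0, 3}  B2 = {0, 2}  B3 = {0, 4}  B4 = {0, 1}  B5 = {0, 5}
Tree: B1–B2, B2–B3, B2–B4, B3–B5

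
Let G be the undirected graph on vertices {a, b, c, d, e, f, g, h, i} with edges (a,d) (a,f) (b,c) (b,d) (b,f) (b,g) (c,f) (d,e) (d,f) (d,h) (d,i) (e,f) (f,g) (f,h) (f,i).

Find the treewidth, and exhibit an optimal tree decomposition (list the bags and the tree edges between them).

The largest bag has 3 vertices, giving width 2; this decomposition certifies tw(G) ≤ 2. Conversely, {d, f, h} is a clique of size 3, and the vertices of any clique must share a bag in every tree decomposition; so some bag has ≥ 3 vertices and tw(G) ≥ 2. Hence tw(G) = 2 exactly.

Treewidth 2.
One such decomposition:
Bags: B1 = {a, d, f}  B2 = {d, f, i}  B3 = {d, e, f}  B4 = {b, d, f}  B5 = {b, f, g}  B6 = {b, c, f}  B7 = {d, f, h}
Tree: B1–B2, B2–B3, B1–B4, B4–B5, B4–B6, B4–B7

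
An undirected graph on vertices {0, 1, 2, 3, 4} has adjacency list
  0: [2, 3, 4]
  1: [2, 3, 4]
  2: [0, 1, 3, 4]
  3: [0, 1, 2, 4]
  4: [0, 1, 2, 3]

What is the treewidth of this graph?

3

A width-3 tree decomposition is:
Bags: B1 = {1, 2, 3, 4}  B2 = {0, 2, 3, 4}
Tree: B1–B2
Each bag holds 4 vertices, so the decomposition has width 3, which upper-bounds the treewidth. For the lower bound, the 4 vertices {0, 2, 3, 4} are pairwise adjacent, and any tree decomposition puts a clique entirely inside one bag — forcing width ≥ 3. Therefore the treewidth is 3.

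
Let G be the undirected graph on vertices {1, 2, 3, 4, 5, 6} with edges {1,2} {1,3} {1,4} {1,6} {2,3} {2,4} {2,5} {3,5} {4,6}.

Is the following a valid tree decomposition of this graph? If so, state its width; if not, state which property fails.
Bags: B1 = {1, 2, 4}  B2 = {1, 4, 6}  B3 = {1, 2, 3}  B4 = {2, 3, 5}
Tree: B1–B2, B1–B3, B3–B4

Yes; width 2.

Vertex coverage: the bags together contain {1, 2, 3, 4, 5, 6}, the full vertex set. Edge coverage: each edge of G has both endpoints in at least one bag. Running intersection: for every vertex, the bags containing it form a connected subtree. All three properties hold, so this is a valid tree decomposition of width max|bag| − 1 = 2, and hence tw(G) ≤ 2.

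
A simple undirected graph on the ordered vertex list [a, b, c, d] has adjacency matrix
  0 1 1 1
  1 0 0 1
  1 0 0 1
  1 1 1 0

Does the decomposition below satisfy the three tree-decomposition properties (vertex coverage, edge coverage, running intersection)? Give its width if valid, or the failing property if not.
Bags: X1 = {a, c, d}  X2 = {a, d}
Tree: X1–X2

A tree decomposition must satisfy three properties: every vertex lies in some bag; for every edge, both endpoints lie together in some bag; and for every vertex, the bags containing it form a connected subtree. Here vertex b appears in no bag, so the decomposition is invalid.

No — vertex b appears in no bag.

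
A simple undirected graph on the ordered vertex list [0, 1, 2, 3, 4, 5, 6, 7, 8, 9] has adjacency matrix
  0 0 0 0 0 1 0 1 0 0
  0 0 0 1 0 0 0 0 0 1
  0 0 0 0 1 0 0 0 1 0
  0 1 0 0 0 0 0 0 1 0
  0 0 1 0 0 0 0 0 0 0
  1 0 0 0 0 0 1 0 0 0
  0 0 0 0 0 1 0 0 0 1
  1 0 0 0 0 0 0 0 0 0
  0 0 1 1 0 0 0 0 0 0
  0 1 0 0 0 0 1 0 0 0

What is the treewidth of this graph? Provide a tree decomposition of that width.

Treewidth 1.
Bags: B1 = {0, 7}  B2 = {0, 5}  B3 = {5, 6}  B4 = {6, 9}  B5 = {1, 9}  B6 = {1, 3}  B7 = {3, 8}  B8 = {2, 8}  B9 = {2, 4}
Tree: B1–B2, B2–B3, B3–B4, B4–B5, B5–B6, B6–B7, B7–B8, B8–B9

Each bag holds 2 vertices, so the decomposition has width 1, which upper-bounds the treewidth. Since G has at least one edge (e.g. 7–0), it is not an edgeless graph, so tw(G) ≥ 1. Therefore the treewidth is 1.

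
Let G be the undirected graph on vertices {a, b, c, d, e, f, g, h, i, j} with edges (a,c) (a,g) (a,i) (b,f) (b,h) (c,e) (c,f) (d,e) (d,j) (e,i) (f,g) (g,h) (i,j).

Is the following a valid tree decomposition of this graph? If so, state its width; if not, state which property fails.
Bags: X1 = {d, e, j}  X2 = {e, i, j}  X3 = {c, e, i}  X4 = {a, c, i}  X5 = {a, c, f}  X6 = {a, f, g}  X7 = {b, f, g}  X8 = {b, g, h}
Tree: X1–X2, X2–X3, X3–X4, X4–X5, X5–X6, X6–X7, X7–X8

Yes; width 2.

Vertex coverage: the bags together contain {a, b, c, d, e, f, g, h, i, j}, the full vertex set. Edge coverage: each edge of G has both endpoints in at least one bag. Running intersection: for every vertex, the bags containing it form a connected subtree. All three properties hold, so this is a valid tree decomposition of width max|bag| − 1 = 2, and hence tw(G) ≤ 2.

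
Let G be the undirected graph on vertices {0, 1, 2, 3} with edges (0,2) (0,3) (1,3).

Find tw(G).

1

A width-1 tree decomposition is:
Bags: B1 = {1, 3}  B2 = {0, 3}  B3 = {0, 2}
Tree: B1–B2, B2–B3
Each bag holds 2 vertices, so the decomposition has width 1, which upper-bounds the treewidth. Any graph with an edge has treewidth ≥ 1, and G has the edge 3–1. Therefore the treewidth is 1.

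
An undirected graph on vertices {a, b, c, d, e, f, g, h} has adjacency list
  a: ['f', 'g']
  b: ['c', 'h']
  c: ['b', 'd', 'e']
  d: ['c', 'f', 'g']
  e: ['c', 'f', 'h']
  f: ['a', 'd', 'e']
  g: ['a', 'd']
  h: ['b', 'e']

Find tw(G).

A width-2 tree decomposition is:
Bags: B1 = {b, e, h}  B2 = {b, c, e}  B3 = {c, e, f}  B4 = {c, d, f}  B5 = {a, d, f}  B6 = {a, d, g}
Tree: B1–B2, B2–B3, B3–B4, B4–B5, B5–B6
The largest bag has 3 vertices, giving width 2; this decomposition certifies tw(G) ≤ 2. For the lower bound, G contains the cycle h–b–c–e–h, so G is not a forest; only forests have treewidth ≤ 1, hence tw(G) ≥ 2. Hence tw(G) = 2 exactly.

2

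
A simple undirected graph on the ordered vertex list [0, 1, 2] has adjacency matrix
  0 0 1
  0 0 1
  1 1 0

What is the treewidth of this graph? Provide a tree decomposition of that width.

Treewidth 1.
One such decomposition:
Bags: B1 = {1, 2}  B2 = {0, 2}
Tree: B1–B2

The largest bag has 2 vertices, giving width 1; this decomposition certifies tw(G) ≤ 1. Any graph with an edge has treewidth ≥ 1, and G has the edge 2–1. Hence tw(G) = 1 exactly.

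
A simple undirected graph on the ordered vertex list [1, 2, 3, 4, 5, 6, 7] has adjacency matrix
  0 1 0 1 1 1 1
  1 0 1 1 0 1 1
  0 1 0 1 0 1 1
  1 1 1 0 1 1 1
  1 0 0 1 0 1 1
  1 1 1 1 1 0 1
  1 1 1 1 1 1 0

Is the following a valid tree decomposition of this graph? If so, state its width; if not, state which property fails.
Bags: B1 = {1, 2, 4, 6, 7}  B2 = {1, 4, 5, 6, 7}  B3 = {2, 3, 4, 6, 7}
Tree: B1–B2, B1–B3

Yes; width 4.

Every vertex of G appears in some bag (union = {1, 2, 3, 4, 5, 6, 7}); every edge is covered by a bag; and for each vertex v the set of bags containing v is connected in the bag tree. The decomposition is therefore valid. The largest bag has 5 vertices, so the width is 4.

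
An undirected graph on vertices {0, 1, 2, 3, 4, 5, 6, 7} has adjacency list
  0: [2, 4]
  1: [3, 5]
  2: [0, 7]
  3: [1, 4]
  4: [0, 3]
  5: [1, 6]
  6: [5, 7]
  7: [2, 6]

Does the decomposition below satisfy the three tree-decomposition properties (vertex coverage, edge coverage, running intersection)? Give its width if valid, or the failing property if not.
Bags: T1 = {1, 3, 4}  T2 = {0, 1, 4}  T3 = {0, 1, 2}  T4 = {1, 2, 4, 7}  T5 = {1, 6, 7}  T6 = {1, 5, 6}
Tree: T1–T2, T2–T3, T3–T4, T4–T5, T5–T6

A tree decomposition must satisfy three properties: every vertex lies in some bag; for every edge, both endpoints lie together in some bag; and for every vertex, the bags containing it form a connected subtree. Here bags containing vertex 4 are not connected in the tree, so the decomposition is invalid.

No — bags containing vertex 4 are not connected in the tree.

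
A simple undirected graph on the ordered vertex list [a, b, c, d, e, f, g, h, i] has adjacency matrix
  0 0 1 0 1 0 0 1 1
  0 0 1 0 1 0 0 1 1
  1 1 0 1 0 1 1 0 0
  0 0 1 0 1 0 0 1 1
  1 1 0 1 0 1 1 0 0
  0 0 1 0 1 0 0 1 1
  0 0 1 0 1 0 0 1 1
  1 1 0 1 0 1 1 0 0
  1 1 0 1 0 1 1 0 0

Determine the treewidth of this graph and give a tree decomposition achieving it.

Treewidth 4.
One optimal decomposition is:
Bags: B1 = {c, d, e, h, i}  B2 = {c, e, g, h, i}  B3 = {c, e, f, h, i}  B4 = {b, c, e, h, i}  B5 = {a, c, e, h, i}
Tree: B1–B2, B2–B3, B3–B4, B4–B5

Every bag has size at most 5, so the width is 5 − 1 = 4 and tw(G) ≤ 4. For the lower bound: the 5 vertex sets {d,h}, {g,i}, {c,f}, {e}, {b} are disjoint, each induces a connected subgraph, and every pair is joined by at least one edge of G. Contracting each set to a single vertex therefore yields K_{5} as a minor, and since treewidth is minor-monotone, tw(G) ≥ tw(K_{5}) = 4. Therefore the treewidth is 4.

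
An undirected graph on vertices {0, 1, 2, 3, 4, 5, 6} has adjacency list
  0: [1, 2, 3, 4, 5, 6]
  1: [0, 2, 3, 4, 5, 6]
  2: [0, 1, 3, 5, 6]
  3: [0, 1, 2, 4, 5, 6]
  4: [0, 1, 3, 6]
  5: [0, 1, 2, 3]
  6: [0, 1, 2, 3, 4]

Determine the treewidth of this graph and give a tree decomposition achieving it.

Treewidth 4.
One such decomposition:
Bags: B1 = {0, 1, 2, 3, 5}  B2 = {0, 1, 2, 3, 6}  B3 = {0, 1, 3, 4, 6}
Tree: B1–B2, B2–B3

Every bag has size at most 5, so the width is 5 − 1 = 4 and tw(G) ≤ 4. On the other hand G contains the 5-clique {0, 1, 2, 3, 5}. A clique must lie in a single bag of any decomposition, so no decomposition can have width below 4. Combining the bounds, tw(G) = 4.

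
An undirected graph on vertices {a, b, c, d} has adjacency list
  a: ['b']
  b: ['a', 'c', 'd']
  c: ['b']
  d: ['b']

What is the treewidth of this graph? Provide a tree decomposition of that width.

Each bag holds 2 vertices, so the decomposition has width 1, which upper-bounds the treewidth. Any graph with an edge has treewidth ≥ 1, and G has the edge d–b. Combining the bounds, tw(G) = 1.

Treewidth 1.
Bags: B1 = {b, d}  B2 = {a, b}  B3 = {b, c}
Tree: B1–B2, B2–B3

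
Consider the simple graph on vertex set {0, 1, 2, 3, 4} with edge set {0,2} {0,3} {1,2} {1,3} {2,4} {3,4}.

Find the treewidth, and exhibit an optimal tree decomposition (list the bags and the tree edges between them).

Treewidth 2.
Bags: B1 = {1, 2, 3}  B2 = {0, 2, 3}  B3 = {2, 3, 4}
Tree: B1–B2, B2–B3

Each bag holds 3 vertices, so the decomposition has width 2, which upper-bounds the treewidth. The edges 2–1–3–0–2 form a cycle, so G is not a tree and its treewidth is at least 2. Hence tw(G) = 2 exactly.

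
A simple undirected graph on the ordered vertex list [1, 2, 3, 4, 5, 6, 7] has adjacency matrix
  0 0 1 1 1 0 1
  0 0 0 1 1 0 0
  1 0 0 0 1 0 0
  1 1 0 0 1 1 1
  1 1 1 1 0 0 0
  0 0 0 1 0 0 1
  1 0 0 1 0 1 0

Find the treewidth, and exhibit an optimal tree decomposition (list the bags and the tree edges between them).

Treewidth 2.
Bags: B1 = {1, 3, 5}  B2 = {1, 4, 5}  B3 = {1, 4, 7}  B4 = {4, 6, 7}  B5 = {2, 4, 5}
Tree: B1–B2, B2–B3, B3–B4, B2–B5

Every bag has size at most 3, so the width is 3 − 1 = 2 and tw(G) ≤ 2. For the lower bound, the 3 vertices {1, 3, 5} are pairwise adjacent, and any tree decomposition puts a clique entirely inside one bag — forcing width ≥ 2. Hence tw(G) = 2 exactly.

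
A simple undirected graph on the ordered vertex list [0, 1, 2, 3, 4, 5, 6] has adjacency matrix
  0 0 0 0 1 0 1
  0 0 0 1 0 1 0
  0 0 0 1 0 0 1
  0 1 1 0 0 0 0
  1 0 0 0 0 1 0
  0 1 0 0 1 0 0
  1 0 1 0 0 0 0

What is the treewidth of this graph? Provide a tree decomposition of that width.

Treewidth 2.
One optimal decomposition is:
Bags: B1 = {1, 4, 5}  B2 = {1, 3, 4}  B3 = {2, 3, 4}  B4 = {2, 4, 6}  B5 = {0, 4, 6}
Tree: B1–B2, B2–B3, B3–B4, B4–B5

Every bag has size at most 3, so the width is 3 − 1 = 2 and tw(G) ≤ 2. For the lower bound, G contains the cycle 4–5–1–3–2–6–0–4, so G is not a forest; only forests have treewidth ≤ 1, hence tw(G) ≥ 2. The upper and lower bounds meet at 2, so that is the treewidth.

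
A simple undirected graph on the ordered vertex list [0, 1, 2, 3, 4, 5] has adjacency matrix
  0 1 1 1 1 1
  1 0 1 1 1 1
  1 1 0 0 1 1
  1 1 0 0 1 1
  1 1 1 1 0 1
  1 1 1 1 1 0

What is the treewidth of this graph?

4

A width-4 tree decomposition is:
Bags: B1 = {0, 1, 2, 4, 5}  B2 = {0, 1, 3, 4, 5}
Tree: B1–B2
Each bag holds 5 vertices, so the decomposition has width 4, which upper-bounds the treewidth. Conversely, {0, 1, 2, 4, 5} is a clique of size 5, and the vertices of any clique must share a bag in every tree decomposition; so some bag has ≥ 5 vertices and tw(G) ≥ 4. Combining the bounds, tw(G) = 4.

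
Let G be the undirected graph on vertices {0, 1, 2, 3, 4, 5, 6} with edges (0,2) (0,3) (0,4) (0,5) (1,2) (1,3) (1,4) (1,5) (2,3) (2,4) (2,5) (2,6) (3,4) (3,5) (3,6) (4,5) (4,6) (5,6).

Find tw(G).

A width-4 tree decomposition is:
Bags: B1 = {1, 2, 3, 4, 5}  B2 = {2, 3, 4, 5, 6}  B3 = {0, 2, 3, 4, 5}
Tree: B1–B2, B1–B3
The largest bag has 5 vertices, giving width 4; this decomposition certifies tw(G) ≤ 4. Conversely, {0, 2, 3, 4, 5} is a clique of size 5, and the vertices of any clique must share a bag in every tree decomposition; so some bag has ≥ 5 vertices and tw(G) ≥ 4. Hence tw(G) = 4 exactly.

4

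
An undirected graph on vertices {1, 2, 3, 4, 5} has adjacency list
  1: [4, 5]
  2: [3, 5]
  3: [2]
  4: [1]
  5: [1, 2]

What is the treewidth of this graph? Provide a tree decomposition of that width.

The largest bag has 2 vertices, giving width 1; this decomposition certifies tw(G) ≤ 1. G has an edge, so its treewidth is at least 1. Combining the bounds, tw(G) = 1.

Treewidth 1.
One such decomposition:
Bags: B1 = {2, 3}  B2 = {2, 5}  B3 = {1, 5}  B4 = {1, 4}
Tree: B1–B2, B2–B3, B3–B4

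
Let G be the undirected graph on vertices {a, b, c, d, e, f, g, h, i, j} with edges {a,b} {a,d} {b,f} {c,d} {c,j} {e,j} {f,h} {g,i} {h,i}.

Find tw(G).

A width-1 tree decomposition is:
Bags: B1 = {e, j}  B2 = {c, j}  B3 = {c, d}  B4 = {a, d}  B5 = {a, b}  B6 = {b, f}  B7 = {f, h}  B8 = {h, i}  B9 = {g, i}
Tree: B1–B2, B2–B3, B3–B4, B4–B5, B5–B6, B6–B7, B7–B8, B8–B9
Every bag has size at most 2, so the width is 2 − 1 = 1 and tw(G) ≤ 1. G has an edge, so its treewidth is at least 1. The upper and lower bounds meet at 1, so that is the treewidth.

1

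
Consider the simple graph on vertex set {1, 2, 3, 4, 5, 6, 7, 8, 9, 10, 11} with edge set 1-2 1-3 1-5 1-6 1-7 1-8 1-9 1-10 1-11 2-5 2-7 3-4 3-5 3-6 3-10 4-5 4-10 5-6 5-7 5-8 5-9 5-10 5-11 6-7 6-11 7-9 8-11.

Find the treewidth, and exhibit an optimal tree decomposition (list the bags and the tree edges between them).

Treewidth 3.
One optimal decomposition is:
Bags: B1 = {1, 3, 5, 6}  B2 = {1, 5, 6, 7}  B3 = {1, 3, 5, 10}  B4 = {1, 5, 6, 11}  B5 = {1, 2, 5, 7}  B6 = {3, 4, 5, 10}  B7 = {1, 5, 8, 11}  B8 = {1, 5, 7, 9}
Tree: B1–B2, B1–B3, B1–B4, B2–B5, B3–B6, B4–B7, B2–B8

Every bag has size at most 4, so the width is 4 − 1 = 3 and tw(G) ≤ 3. On the other hand G contains the 4-clique {1, 2, 5, 7}. A clique must lie in a single bag of any decomposition, so no decomposition can have width below 3. Therefore the treewidth is 3.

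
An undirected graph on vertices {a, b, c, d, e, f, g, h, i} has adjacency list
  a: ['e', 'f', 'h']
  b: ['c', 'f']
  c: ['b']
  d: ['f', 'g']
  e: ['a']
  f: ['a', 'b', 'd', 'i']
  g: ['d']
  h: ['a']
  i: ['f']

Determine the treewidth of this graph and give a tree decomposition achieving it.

Treewidth 1.
One optimal decomposition is:
Bags: B1 = {a, f}  B2 = {d, f}  B3 = {a, h}  B4 = {a, e}  B5 = {d, g}  B6 = {b, f}  B7 = {f, i}  B8 = {b, c}
Tree: B1–B2, B1–B3, B3–B4, B2–B5, B1–B6, B2–B7, B6–B8

Every bag has size at most 2, so the width is 2 − 1 = 1 and tw(G) ≤ 1. Since G has at least one edge (e.g. a–f), it is not an edgeless graph, so tw(G) ≥ 1. Hence tw(G) = 1 exactly.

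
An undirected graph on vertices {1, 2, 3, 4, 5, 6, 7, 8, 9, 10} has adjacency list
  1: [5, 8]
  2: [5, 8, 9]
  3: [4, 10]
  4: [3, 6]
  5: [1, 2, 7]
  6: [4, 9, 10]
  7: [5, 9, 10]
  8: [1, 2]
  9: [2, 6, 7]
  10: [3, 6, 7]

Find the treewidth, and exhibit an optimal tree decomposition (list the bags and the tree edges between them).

Treewidth 2.
One optimal decomposition is:
Bags: B1 = {1, 5, 8}  B2 = {2, 5, 8}  B3 = {2, 5, 7}  B4 = {2, 7, 9}  B5 = {7, 9, 10}  B6 = {6, 9, 10}  B7 = {3, 6, 10}  B8 = {3, 4, 6}
Tree: B1–B2, B2–B3, B3–B4, B4–B5, B5–B6, B6–B7, B7–B8

Each bag holds 3 vertices, so the decomposition has width 2, which upper-bounds the treewidth. The edges 1–8–2–5–1 form a cycle, so G is not a tree and its treewidth is at least 2. Combining the bounds, tw(G) = 2.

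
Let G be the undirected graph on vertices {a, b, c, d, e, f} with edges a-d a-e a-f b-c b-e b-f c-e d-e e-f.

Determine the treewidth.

A width-2 tree decomposition is:
Bags: B1 = {b, c, e}  B2 = {b, e, f}  B3 = {a, e, f}  B4 = {a, d, e}
Tree: B1–B2, B2–B3, B3–B4
Each bag holds 3 vertices, so the decomposition has width 2, which upper-bounds the treewidth. Conversely, {a, d, e} is a clique of size 3, and the vertices of any clique must share a bag in every tree decomposition; so some bag has ≥ 3 vertices and tw(G) ≥ 2. Hence tw(G) = 2 exactly.

2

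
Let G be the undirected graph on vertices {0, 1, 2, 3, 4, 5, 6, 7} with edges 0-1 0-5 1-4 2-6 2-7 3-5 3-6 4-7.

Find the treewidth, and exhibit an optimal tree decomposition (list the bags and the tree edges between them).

Treewidth 2.
One such decomposition:
Bags: B1 = {0, 3, 5}  B2 = {0, 1, 3}  B3 = {1, 3, 4}  B4 = {3, 4, 7}  B5 = {2, 3, 7}  B6 = {2, 3, 6}
Tree: B1–B2, B2–B3, B3–B4, B4–B5, B5–B6

Every bag has size at most 3, so the width is 3 − 1 = 2 and tw(G) ≤ 2. Since 3–5–0–1–4–7–2–6–3 is a cycle in G, G is not acyclic. Forests are exactly the graphs of treewidth ≤ 1, so tw(G) ≥ 2. The upper and lower bounds meet at 2, so that is the treewidth.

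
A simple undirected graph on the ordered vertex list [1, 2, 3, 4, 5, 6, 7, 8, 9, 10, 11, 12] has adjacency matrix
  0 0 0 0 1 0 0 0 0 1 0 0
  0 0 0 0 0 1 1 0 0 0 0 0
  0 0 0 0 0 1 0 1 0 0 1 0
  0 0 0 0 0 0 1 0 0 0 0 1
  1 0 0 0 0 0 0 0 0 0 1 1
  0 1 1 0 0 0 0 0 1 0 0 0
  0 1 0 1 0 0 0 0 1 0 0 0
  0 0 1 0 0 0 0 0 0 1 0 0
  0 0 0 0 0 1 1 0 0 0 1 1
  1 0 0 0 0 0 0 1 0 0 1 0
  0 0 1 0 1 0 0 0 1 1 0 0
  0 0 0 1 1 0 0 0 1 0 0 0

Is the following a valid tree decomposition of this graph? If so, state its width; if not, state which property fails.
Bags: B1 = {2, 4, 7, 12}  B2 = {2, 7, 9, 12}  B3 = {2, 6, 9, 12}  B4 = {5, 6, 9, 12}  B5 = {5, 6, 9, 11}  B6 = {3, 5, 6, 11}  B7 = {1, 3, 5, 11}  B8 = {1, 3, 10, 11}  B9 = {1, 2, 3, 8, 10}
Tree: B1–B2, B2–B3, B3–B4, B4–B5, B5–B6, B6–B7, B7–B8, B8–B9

A tree decomposition must satisfy three properties: every vertex lies in some bag; for every edge, both endpoints lie together in some bag; and for every vertex, the bags containing it form a connected subtree. Here bags containing vertex 2 are not connected in the tree, so the decomposition is invalid.

No — bags containing vertex 2 are not connected in the tree.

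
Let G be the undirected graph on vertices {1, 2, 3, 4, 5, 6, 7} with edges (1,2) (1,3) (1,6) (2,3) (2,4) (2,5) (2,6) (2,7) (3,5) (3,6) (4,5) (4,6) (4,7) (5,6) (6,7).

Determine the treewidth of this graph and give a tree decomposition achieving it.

Treewidth 3.
One optimal decomposition is:
Bags: B1 = {1, 2, 3, 6}  B2 = {2, 3, 5, 6}  B3 = {2, 4, 5, 6}  B4 = {2, 4, 6, 7}
Tree: B1–B2, B2–B3, B3–B4

Each bag holds 4 vertices, so the decomposition has width 3, which upper-bounds the treewidth. On the other hand G contains the 4-clique {1, 2, 3, 6}. A clique must lie in a single bag of any decomposition, so no decomposition can have width below 3. The upper and lower bounds meet at 3, so that is the treewidth.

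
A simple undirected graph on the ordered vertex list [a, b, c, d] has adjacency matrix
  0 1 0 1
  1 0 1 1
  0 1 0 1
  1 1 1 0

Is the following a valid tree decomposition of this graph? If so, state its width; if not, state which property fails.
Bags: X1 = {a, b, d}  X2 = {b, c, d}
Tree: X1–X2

Checking the three conditions: (i) the bags cover all of {a, b, c, d}; (ii) for each edge, some bag contains both endpoints; (iii) the bags containing any fixed vertex form a subtree. All hold, so the decomposition is valid with width 3 − 1 = 2.

Yes; width 2.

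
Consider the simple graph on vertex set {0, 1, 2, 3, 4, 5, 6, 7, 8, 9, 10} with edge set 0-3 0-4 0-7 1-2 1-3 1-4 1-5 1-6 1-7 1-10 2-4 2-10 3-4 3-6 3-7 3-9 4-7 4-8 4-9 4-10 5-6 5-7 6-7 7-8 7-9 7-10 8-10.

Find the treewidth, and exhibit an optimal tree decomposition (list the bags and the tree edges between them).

The largest bag has 4 vertices, giving width 3; this decomposition certifies tw(G) ≤ 3. On the other hand G contains the 4-clique {1, 2, 4, 10}. A clique must lie in a single bag of any decomposition, so no decomposition can have width below 3. Therefore the treewidth is 3.

Treewidth 3.
Bags: B1 = {1, 2, 4, 10}  B2 = {1, 4, 7, 10}  B3 = {1, 3, 4, 7}  B4 = {0, 3, 4, 7}  B5 = {4, 7, 8, 10}  B6 = {3, 4, 7, 9}  B7 = {1, 3, 6, 7}  B8 = {1, 5, 6, 7}
Tree: B1–B2, B2–B3, B3–B4, B2–B5, B3–B6, B3–B7, B7–B8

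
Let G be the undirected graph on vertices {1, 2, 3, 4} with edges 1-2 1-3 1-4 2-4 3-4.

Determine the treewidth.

A width-2 tree decomposition is:
Bags: B1 = {1, 3, 4}  B2 = {1, 2, 4}
Tree: B1–B2
Each bag holds 3 vertices, so the decomposition has width 2, which upper-bounds the treewidth. On the other hand G contains the 3-clique {1, 2, 4}. A clique must lie in a single bag of any decomposition, so no decomposition can have width below 2. The upper and lower bounds meet at 2, so that is the treewidth.

2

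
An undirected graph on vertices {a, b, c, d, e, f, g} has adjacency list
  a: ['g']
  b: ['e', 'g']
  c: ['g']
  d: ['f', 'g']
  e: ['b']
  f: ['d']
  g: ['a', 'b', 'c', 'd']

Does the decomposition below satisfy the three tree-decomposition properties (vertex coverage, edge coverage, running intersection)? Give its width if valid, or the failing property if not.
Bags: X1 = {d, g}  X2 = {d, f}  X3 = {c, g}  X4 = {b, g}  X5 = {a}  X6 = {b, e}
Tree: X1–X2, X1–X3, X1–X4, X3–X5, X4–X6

A tree decomposition must satisfy three properties: every vertex lies in some bag; for every edge, both endpoints lie together in some bag; and for every vertex, the bags containing it form a connected subtree. Here edge (g,a) lies in no bag, so the decomposition is invalid.

No — edge (g,a) lies in no bag.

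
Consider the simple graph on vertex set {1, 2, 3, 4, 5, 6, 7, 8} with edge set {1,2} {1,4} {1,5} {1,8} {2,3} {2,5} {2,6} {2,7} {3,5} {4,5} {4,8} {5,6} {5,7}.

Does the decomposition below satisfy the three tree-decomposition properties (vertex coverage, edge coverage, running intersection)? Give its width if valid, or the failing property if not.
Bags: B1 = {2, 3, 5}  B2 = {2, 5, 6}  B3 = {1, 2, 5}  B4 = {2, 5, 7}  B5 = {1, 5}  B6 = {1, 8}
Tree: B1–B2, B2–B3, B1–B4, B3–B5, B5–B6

No — vertex 4 appears in no bag.

A tree decomposition must satisfy three properties: every vertex lies in some bag; for every edge, both endpoints lie together in some bag; and for every vertex, the bags containing it form a connected subtree. Here vertex 4 appears in no bag, so the decomposition is invalid.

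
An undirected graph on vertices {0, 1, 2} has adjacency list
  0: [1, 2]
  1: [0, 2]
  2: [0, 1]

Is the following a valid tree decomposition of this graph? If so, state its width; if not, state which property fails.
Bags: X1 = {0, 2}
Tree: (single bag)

A tree decomposition must satisfy three properties: every vertex lies in some bag; for every edge, both endpoints lie together in some bag; and for every vertex, the bags containing it form a connected subtree. Here vertex 1 appears in no bag, so the decomposition is invalid.

No — vertex 1 appears in no bag.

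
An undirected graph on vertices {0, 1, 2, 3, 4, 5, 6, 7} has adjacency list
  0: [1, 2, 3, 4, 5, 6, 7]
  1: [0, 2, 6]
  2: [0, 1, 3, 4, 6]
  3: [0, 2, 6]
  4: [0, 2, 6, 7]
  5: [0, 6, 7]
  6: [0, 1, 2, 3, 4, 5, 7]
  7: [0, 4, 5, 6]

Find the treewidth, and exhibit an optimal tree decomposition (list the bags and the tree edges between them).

Treewidth 3.
One such decomposition:
Bags: B1 = {0, 4, 6, 7}  B2 = {0, 2, 4, 6}  B3 = {0, 5, 6, 7}  B4 = {0, 1, 2, 6}  B5 = {0, 2, 3, 6}
Tree: B1–B2, B1–B3, B2–B4, B2–B5

Each bag holds 4 vertices, so the decomposition has width 3, which upper-bounds the treewidth. For the lower bound, the 4 vertices {0, 1, 2, 6} are pairwise adjacent, and any tree decomposition puts a clique entirely inside one bag — forcing width ≥ 3. Combining the bounds, tw(G) = 3.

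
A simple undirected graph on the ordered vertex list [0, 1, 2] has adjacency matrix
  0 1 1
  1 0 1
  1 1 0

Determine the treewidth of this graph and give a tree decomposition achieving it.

A single bag containing all 3 vertices is trivially a valid decomposition of width 2. Conversely, {0, 1, 2} is a clique of size 3, and the vertices of any clique must share a bag in every tree decomposition; so some bag has ≥ 3 vertices and tw(G) ≥ 2. Therefore the treewidth is 2.

Treewidth 2.
One optimal decomposition is:
Bags: B1 = {0, 1, 2}
Tree: (single bag)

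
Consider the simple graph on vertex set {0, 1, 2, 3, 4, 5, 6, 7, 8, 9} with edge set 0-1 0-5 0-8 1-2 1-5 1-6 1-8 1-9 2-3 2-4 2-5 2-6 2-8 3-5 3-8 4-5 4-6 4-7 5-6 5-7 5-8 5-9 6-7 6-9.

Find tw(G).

3

A width-3 tree decomposition is:
Bags: B1 = {2, 4, 5, 6}  B2 = {4, 5, 6, 7}  B3 = {1, 2, 5, 6}  B4 = {1, 2, 5, 8}  B5 = {2, 3, 5, 8}  B6 = {1, 5, 6, 9}  B7 = {0, 1, 5, 8}
Tree: B1–B2, B1–B3, B3–B4, B4–B5, B3–B6, B4–B7
Every bag has size at most 4, so the width is 4 − 1 = 3 and tw(G) ≤ 3. For the lower bound, the 4 vertices {0, 1, 5, 8} are pairwise adjacent, and any tree decomposition puts a clique entirely inside one bag — forcing width ≥ 3. The upper and lower bounds meet at 3, so that is the treewidth.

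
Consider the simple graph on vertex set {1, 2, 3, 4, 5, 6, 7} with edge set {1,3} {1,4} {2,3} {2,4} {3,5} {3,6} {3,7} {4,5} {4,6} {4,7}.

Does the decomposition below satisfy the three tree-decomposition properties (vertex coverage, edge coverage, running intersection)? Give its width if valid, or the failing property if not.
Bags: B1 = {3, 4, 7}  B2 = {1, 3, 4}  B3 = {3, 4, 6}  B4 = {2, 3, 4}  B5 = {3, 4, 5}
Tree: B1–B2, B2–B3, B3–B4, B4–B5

Yes; width 2.

Checking the three conditions: (i) the bags cover all of {1, 2, 3, 4, 5, 6, 7}; (ii) for each edge, some bag contains both endpoints; (iii) the bags containing any fixed vertex form a subtree. All hold, so the decomposition is valid with width 3 − 1 = 2.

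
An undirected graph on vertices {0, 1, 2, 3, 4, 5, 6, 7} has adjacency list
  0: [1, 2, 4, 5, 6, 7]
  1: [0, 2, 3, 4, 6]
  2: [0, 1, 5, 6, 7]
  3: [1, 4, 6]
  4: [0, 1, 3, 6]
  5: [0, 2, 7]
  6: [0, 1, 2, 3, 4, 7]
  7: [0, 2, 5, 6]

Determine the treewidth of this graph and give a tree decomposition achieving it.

Each bag holds 4 vertices, so the decomposition has width 3, which upper-bounds the treewidth. Conversely, {0, 2, 5, 7} is a clique of size 4, and the vertices of any clique must share a bag in every tree decomposition; so some bag has ≥ 4 vertices and tw(G) ≥ 3. Hence tw(G) = 3 exactly.

Treewidth 3.
One such decomposition:
Bags: B1 = {0, 1, 4, 6}  B2 = {1, 3, 4, 6}  B3 = {0, 1, 2, 6}  B4 = {0, 2, 6, 7}  B5 = {0, 2, 5, 7}
Tree: B1–B2, B1–B3, B3–B4, B4–B5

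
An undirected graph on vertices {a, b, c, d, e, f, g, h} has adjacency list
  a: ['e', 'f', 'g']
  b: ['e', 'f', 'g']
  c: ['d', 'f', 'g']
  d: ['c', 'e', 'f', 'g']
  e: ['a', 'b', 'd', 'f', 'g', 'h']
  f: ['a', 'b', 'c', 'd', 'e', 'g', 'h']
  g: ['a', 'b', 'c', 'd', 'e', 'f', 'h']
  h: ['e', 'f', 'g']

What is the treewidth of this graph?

A width-3 tree decomposition is:
Bags: B1 = {d, e, f, g}  B2 = {a, e, f, g}  B3 = {c, d, f, g}  B4 = {e, f, g, h}  B5 = {b, e, f, g}
Tree: B1–B2, B1–B3, B1–B4, B4–B5
The largest bag has 4 vertices, giving width 3; this decomposition certifies tw(G) ≤ 3. On the other hand G contains the 4-clique {d, e, f, g}. A clique must lie in a single bag of any decomposition, so no decomposition can have width below 3. Therefore the treewidth is 3.

3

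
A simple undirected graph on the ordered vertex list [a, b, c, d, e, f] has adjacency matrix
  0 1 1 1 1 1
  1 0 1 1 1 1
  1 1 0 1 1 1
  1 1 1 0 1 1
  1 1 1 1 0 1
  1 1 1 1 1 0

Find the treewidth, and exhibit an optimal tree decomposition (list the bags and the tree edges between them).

Treewidth 5.
One such decomposition:
Bags: B1 = {a, b, c, d, e, f}
Tree: (single bag)

A single bag containing all 6 vertices is trivially a valid decomposition of width 5. For the lower bound, the 6 vertices {a, b, c, d, e, f} are pairwise adjacent, and any tree decomposition puts a clique entirely inside one bag — forcing width ≥ 5. Hence tw(G) = 5 exactly.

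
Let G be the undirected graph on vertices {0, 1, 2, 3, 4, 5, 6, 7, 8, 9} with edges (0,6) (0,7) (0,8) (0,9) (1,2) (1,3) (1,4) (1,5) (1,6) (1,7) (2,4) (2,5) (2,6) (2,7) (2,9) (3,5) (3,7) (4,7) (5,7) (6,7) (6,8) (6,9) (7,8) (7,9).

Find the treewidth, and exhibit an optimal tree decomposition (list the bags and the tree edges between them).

Treewidth 3.
Bags: B1 = {1, 2, 6, 7}  B2 = {2, 6, 7, 9}  B3 = {1, 2, 5, 7}  B4 = {1, 3, 5, 7}  B5 = {1, 2, 4, 7}  B6 = {0, 6, 7, 9}  B7 = {0, 6, 7, 8}
Tree: B1–B2, B1–B3, B3–B4, B1–B5, B2–B6, B6–B7

Each bag holds 4 vertices, so the decomposition has width 3, which upper-bounds the treewidth. Conversely, {0, 6, 7, 8} is a clique of size 4, and the vertices of any clique must share a bag in every tree decomposition; so some bag has ≥ 4 vertices and tw(G) ≥ 3. Hence tw(G) = 3 exactly.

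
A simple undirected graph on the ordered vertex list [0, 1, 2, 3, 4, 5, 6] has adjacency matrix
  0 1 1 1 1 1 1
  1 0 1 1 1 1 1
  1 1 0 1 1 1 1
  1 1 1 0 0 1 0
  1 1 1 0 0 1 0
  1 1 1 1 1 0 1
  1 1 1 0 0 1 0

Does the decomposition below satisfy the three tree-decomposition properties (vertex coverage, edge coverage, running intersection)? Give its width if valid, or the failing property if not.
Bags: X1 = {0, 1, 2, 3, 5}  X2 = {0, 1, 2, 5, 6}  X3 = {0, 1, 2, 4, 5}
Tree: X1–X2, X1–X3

Checking the three conditions: (i) the bags cover all of {0, 1, 2, 3, 4, 5, 6}; (ii) for each edge, some bag contains both endpoints; (iii) the bags containing any fixed vertex form a subtree. All hold, so the decomposition is valid with width 5 − 1 = 4.

Yes; width 4.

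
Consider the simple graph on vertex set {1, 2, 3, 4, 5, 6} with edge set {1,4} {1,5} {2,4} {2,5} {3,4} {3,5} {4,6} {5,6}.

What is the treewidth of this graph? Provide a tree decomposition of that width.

Every bag has size at most 3, so the width is 3 − 1 = 2 and tw(G) ≤ 2. The edges 1–5–3–4–1 form a cycle, so G is not a tree and its treewidth is at least 2. Combining the bounds, tw(G) = 2.

Treewidth 2.
One optimal decomposition is:
Bags: B1 = {1, 4, 5}  B2 = {3, 4, 5}  B3 = {4, 5, 6}  B4 = {2, 4, 5}
Tree: B1–B2, B2–B3, B3–B4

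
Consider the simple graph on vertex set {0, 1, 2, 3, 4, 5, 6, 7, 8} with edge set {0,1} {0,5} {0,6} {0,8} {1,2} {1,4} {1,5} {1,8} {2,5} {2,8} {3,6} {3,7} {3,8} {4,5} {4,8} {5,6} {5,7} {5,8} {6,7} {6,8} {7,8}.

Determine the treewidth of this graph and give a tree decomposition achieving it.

Treewidth 3.
One such decomposition:
Bags: B1 = {0, 1, 5, 8}  B2 = {0, 5, 6, 8}  B3 = {5, 6, 7, 8}  B4 = {1, 4, 5, 8}  B5 = {1, 2, 5, 8}  B6 = {3, 6, 7, 8}
Tree: B1–B2, B2–B3, B1–B4, B1–B5, B3–B6

Each bag holds 4 vertices, so the decomposition has width 3, which upper-bounds the treewidth. Conversely, {3, 6, 7, 8} is a clique of size 4, and the vertices of any clique must share a bag in every tree decomposition; so some bag has ≥ 4 vertices and tw(G) ≥ 3. Combining the bounds, tw(G) = 3.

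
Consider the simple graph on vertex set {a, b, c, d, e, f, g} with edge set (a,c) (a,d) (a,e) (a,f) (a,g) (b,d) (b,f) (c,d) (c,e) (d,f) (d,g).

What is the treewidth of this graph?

2

A width-2 tree decomposition is:
Bags: B1 = {a, d, f}  B2 = {a, c, d}  B3 = {a, d, g}  B4 = {a, c, e}  B5 = {b, d, f}
Tree: B1–B2, B2–B3, B2–B4, B1–B5
The largest bag has 3 vertices, giving width 2; this decomposition certifies tw(G) ≤ 2. On the other hand G contains the 3-clique {a, d, g}. A clique must lie in a single bag of any decomposition, so no decomposition can have width below 2. Combining the bounds, tw(G) = 2.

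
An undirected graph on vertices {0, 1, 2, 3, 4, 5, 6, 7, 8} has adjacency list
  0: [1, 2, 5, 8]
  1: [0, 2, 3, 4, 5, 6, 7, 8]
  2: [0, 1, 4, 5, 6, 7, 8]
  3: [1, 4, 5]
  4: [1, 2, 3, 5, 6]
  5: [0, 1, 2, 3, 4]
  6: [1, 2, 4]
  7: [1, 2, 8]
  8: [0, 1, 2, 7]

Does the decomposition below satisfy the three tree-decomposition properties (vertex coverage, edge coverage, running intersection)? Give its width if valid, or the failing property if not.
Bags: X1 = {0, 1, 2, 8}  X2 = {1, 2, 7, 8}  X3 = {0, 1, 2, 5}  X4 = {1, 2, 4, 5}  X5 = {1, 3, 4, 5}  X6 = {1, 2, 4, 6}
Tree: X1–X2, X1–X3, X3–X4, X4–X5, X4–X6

Yes; width 3.

Every vertex of G appears in some bag (union = {0, 1, 2, 3, 4, 5, 6, 7, 8}); every edge is covered by a bag; and for each vertex v the set of bags containing v is connected in the bag tree. The decomposition is therefore valid. The largest bag has 4 vertices, so the width is 3.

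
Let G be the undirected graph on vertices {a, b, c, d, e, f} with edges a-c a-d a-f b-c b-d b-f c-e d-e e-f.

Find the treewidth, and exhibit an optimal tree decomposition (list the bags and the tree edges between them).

Treewidth 3.
Bags: B1 = {a, c, d, f}  B2 = {b, c, d, f}  B3 = {c, d, e, f}
Tree: B1–B2, B2–B3

Each bag holds 4 vertices, so the decomposition has width 3, which upper-bounds the treewidth. For the lower bound: the 4 vertex sets {a,f}, {b,c}, {d}, {e} are disjoint, each induces a connected subgraph, and every pair is joined by at least one edge of G. Contracting each set to a single vertex therefore yields K_{4} as a minor, and since treewidth is minor-monotone, tw(G) ≥ tw(K_{4}) = 3. Combining the bounds, tw(G) = 3.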